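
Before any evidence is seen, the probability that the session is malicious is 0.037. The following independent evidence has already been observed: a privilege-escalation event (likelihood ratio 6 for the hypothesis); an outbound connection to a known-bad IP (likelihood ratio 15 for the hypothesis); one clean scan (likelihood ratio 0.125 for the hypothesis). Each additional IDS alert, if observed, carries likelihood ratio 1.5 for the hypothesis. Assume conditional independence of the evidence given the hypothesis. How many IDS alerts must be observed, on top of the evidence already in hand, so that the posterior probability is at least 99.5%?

16

Prior odds = 0.037/0.963 = 37/963.
Combined Bayes factor of the evidence already in hand = 6 × 15 × 0.125 = 11.25.
Odds after that evidence = (37/963) × 11.25 = 185/428.
Target odds = 0.995/0.005 = 199.
Need 1.5ⁿ ≥ 199 ÷ (185/428) = 85172/185.
1.5¹⁵ = 14348907/32768 falls short of 85172/185 but 1.5¹⁶ = 43046721/65536 reaches it, so n = 16.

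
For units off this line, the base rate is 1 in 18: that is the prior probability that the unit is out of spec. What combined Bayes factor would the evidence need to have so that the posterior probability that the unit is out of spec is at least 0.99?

Prior odds = (1/18)/(17/18) = 1/17.
Target odds = 0.99/0.01 = 99.
Required Bayes factor = 99 ÷ (1/17) = 1683.

1683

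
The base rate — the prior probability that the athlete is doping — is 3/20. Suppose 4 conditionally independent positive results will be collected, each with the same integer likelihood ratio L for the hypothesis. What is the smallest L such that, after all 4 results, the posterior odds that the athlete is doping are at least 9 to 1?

Prior odds = 0.15/0.85 = 3/17.
Target odds = 9.
Need L⁴ ≥ 9 ÷ (3/17) = 51.
2⁴ = 16 < 51 ≤ 81 = 3⁴, so L = 3.

3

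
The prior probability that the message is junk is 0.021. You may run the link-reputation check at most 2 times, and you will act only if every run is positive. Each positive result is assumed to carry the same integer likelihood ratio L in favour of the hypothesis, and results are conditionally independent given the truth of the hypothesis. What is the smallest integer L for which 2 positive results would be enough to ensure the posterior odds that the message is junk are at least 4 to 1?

14

Prior odds = 0.021/0.979 = 21/979.
Target odds = 4.
Need L² ≥ 4 ÷ (21/979) = 3916/21.
13² = 169 < 3916/21 ≤ 196 = 14², so L = 14.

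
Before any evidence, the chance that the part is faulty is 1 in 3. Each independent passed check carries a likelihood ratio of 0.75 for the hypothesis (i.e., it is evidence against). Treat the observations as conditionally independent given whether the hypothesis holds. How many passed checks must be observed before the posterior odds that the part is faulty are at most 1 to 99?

Prior odds = (1/3)/(2/3) = 0.5.
Likelihood ratio per passed check = 0.75.
Target odds = 1/99.
Need 0.5 × 0.75ⁿ ≤ 1/99, i.e. 0.75ⁿ ≤ 2/99.
0.75¹³ = 1594323/67108864 is still above 2/99 but 0.75¹⁴ = 4782969/268435456 is at or below it, so n = 14.

14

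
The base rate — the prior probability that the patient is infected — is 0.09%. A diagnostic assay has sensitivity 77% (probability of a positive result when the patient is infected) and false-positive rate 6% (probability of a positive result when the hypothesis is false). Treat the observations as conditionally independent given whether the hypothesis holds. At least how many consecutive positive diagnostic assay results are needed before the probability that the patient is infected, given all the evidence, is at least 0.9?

4

Prior odds: 0.0009 ÷ 0.9991 = 9/9991.
Likelihood ratio of a positive result = 0.77/0.06 = 77/6.
Target posterior odds = 0.9/0.1 = 9.
Require (77/6)ⁿ ≥ 9 ÷ (9/9991) = 9991.
(77/6)³ = 456533/216 falls short of 9991 but (77/6)⁴ = 35153041/1296 reaches it, so n = 4.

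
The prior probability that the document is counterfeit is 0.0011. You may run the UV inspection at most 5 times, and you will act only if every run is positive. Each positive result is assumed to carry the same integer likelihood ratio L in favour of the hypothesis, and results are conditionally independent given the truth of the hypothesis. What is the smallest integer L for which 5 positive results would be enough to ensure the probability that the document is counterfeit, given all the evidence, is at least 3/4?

Prior odds = 0.0011/0.9989 = 11/9989.
Target odds = 0.75/0.25 = 3.
Need L⁵ ≥ 3 ÷ (11/9989) = 29967/11.
4⁵ = 1024 < 29967/11 ≤ 3125 = 5⁵, so L = 5.

5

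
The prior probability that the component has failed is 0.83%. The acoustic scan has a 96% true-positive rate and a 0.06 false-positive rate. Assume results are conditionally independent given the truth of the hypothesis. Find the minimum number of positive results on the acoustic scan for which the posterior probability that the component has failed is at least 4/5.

3

Prior odds = 0.0083/0.9917 = 83/9917.
Likelihood ratio of a positive result = 0.96/0.06 = 16.
Target posterior odds = 0.8/0.2 = 4.
Require 16ⁿ ≥ 4 ÷ (83/9917) = 39668/83.
16² = 256 falls short of 39668/83 but 16³ = 4096 reaches it, so n = 3.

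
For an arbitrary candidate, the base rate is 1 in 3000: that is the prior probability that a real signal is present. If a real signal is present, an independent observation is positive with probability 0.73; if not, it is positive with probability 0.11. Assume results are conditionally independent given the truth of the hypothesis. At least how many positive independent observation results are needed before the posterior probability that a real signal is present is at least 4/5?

5

Prior odds = (1/3000)/(2999/3000) = 1/2999.
Likelihood ratio of a positive = 0.73/0.11 = 73/11.
Target odds: 0.8 ÷ 0.2 = 4.
Need (1/2999) × (73/11)ⁿ ≥ 4, i.e. (73/11)ⁿ ≥ 11996.
(73/11)⁴ = 28398241/14641 falls short of 11996 but (73/11)⁵ ≈12872.1 reaches it, so n = 5.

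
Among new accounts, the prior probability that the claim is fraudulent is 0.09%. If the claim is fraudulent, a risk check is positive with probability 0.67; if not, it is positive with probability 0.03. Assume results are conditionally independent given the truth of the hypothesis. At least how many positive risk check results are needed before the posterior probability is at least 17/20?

Prior odds: 0.0009 ÷ 0.9991 = 9/9991.
Likelihood ratio of a positive = 0.67/0.03 = 67/3.
Target posterior odds = 0.85/0.15 = 17/3.
Need (9/9991) × (67/3)ⁿ ≥ 17/3, i.e. (67/3)ⁿ ≥ 169847/27.
(67/3)² = 4489/9 falls short of 169847/27 but (67/3)³ = 300763/27 reaches it, so n = 3.

3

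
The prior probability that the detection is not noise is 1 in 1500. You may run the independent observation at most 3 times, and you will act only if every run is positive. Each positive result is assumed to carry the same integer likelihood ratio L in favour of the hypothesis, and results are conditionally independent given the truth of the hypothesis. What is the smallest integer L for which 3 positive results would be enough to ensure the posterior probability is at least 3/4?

Prior odds = (1/1500)/(1499/1500) = 1/1499.
Target odds = 0.75/0.25 = 3.
Need L³ ≥ 3 ÷ (1/1499) = 4497.
16³ = 4096 < 4497 ≤ 4913 = 17³, so L = 17.

17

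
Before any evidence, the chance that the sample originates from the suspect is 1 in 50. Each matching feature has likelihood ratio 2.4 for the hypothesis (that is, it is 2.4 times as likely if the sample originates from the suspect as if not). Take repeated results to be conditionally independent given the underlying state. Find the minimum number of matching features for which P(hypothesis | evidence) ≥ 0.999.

13

Prior odds: 0.02 ÷ 0.98 = 1/49.
Likelihood ratio per matching feature = 2.4.
Target odds: 0.999 ÷ 0.001 = 999.
Need (1/49) × 2.4ⁿ ≥ 999, i.e. 2.4ⁿ ≥ 48951.
2.4¹² ≈36520.3 falls short of 48951 but 2.4¹³ ≈87648.8 reaches it, so n = 13.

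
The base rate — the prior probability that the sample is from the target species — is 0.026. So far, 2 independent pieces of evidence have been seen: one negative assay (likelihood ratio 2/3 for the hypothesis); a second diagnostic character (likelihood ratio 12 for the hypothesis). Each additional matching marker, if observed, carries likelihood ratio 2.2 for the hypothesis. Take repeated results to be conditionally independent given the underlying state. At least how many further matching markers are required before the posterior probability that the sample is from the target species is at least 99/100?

8

Prior odds = 0.026/0.974 = 13/487.
Combined Bayes factor of the evidence already in hand = (2/3) × 12 = 8.
Odds after that evidence = (13/487) × 8 = 104/487.
Target odds = 0.99/0.01 = 99.
Need 2.2ⁿ ≥ 99 ÷ (104/487) = 48213/104.
2.2⁷ = 19487171/78125 falls short of 48213/104 but 2.2⁸ = 214358881/390625 reaches it, so n = 8.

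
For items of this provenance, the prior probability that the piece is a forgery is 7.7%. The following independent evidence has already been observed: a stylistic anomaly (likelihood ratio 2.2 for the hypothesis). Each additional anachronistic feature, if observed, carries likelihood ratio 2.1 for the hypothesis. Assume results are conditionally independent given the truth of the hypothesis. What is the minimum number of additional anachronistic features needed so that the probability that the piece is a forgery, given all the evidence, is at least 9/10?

6

Prior odds = 0.077/0.923 = 77/923.
Bayes factor of the evidence already in hand = 2.2.
Odds after that evidence = (77/923) × 2.2 = 847/4615.
Target odds = 0.9/0.1 = 9.
Need 2.1ⁿ ≥ 9 ÷ (847/4615) = 41535/847.
2.1⁵ = 4084101/100000 falls short of 41535/847 but 2.1⁶ = 85766121/1000000 reaches it, so n = 6.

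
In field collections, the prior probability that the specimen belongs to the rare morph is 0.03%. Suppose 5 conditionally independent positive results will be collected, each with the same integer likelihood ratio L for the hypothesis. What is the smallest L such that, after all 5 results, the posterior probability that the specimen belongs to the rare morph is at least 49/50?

Prior odds = 0.0003/0.9997 = 3/9997.
Target odds = 0.98/0.02 = 49.
Need L⁵ ≥ 49 ÷ (3/9997) = 489853/3.
11⁵ = 161051 < 489853/3 ≤ 248832 = 12⁵, so L = 12.

12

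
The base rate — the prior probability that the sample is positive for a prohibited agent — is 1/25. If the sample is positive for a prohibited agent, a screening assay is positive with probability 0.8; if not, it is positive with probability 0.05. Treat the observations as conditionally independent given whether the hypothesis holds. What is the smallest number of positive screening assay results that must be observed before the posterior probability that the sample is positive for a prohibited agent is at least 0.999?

4

Prior odds = 0.04/0.96 = 1/24.
Likelihood ratio of a positive = 0.8/0.05 = 16.
Target posterior odds = 0.999/0.001 = 999.
Need (1/24) × 16ⁿ ≥ 999, i.e. 16ⁿ ≥ 23976.
16³ = 4096 falls short of 23976 but 16⁴ = 65536 reaches it, so n = 4.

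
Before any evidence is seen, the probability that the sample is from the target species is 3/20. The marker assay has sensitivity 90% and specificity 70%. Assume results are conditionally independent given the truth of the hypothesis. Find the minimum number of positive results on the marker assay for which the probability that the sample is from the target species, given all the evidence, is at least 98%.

6

Prior odds: 0.15 ÷ 0.85 = 3/17.
False-positive rate = 1 − 0.7 = 0.3; likelihood ratio of a positive = 0.9/0.3 = 3.
Target odds: 0.98 ÷ 0.02 = 49.
Need (3/17) × 3ⁿ ≥ 49, i.e. 3ⁿ ≥ 833/3.
3⁵ = 243 falls short of 833/3 but 3⁶ = 729 reaches it, so n = 6.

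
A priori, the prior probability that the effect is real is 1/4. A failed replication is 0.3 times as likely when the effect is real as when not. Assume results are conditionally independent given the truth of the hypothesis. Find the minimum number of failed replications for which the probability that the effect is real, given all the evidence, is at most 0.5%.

4

Prior odds: 0.25 ÷ 0.75 = 1/3.
Likelihood ratio per failed replication = 0.3.
Target posterior odds = 0.005/0.995 = 1/199.
Require 0.3ⁿ ≤ 1/199 ÷ (1/3) = 3/199.
0.3³ = 0.027 is still above 3/199 but 0.3⁴ = 0.0081 is at or below it, so n = 4.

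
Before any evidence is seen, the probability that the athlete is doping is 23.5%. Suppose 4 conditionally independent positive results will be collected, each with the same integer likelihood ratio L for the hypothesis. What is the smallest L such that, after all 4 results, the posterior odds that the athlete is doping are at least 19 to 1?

Prior odds = 0.235/0.765 = 47/153.
Target odds = 19.
Need L⁴ ≥ 19 ÷ (47/153) = 2907/47.
2⁴ = 16 < 2907/47 ≤ 81 = 3⁴, so L = 3.

3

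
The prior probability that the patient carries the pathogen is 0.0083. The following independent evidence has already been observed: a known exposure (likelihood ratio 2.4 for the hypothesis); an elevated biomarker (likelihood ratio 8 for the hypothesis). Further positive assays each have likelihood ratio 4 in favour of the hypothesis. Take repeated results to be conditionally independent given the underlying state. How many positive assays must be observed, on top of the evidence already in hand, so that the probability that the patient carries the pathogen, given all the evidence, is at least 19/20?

4

Prior odds = 0.0083/0.9917 = 83/9917.
Combined Bayes factor of the evidence already in hand = 2.4 × 8 = 19.2.
Odds after that evidence = (83/9917) × 19.2 = 7968/49585.
Target odds = 0.95/0.05 = 19.
Need 4ⁿ ≥ 19 ÷ (7968/49585) = 942115/7968.
4³ = 64 falls short of 942115/7968 but 4⁴ = 256 reaches it, so n = 4.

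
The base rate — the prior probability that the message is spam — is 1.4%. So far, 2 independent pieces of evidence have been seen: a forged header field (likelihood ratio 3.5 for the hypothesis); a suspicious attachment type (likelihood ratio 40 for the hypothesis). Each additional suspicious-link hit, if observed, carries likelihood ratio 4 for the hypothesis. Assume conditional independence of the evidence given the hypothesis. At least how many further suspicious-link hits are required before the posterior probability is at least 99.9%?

5

Prior odds = 0.014/0.986 = 7/493.
Combined Bayes factor of the evidence already in hand = 3.5 × 40 = 140.
Odds after that evidence = (7/493) × 140 = 980/493.
Target odds = 0.999/0.001 = 999.
Need 4ⁿ ≥ 999 ÷ (980/493) = 492507/980.
4⁴ = 256 falls short of 492507/980 but 4⁵ = 1024 reaches it, so n = 5.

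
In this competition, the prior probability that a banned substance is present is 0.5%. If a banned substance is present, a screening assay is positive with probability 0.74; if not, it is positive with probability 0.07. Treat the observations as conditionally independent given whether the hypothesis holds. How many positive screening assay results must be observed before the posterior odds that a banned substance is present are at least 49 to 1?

Prior odds = 0.005/0.995 = 1/199.
Likelihood ratio of a positive = 0.74/0.07 = 74/7.
Target odds = 49.
Need (1/199) × (74/7)ⁿ ≥ 49, i.e. (74/7)ⁿ ≥ 9751.
(74/7)³ = 405224/343 falls short of 9751 but (74/7)⁴ = 29986576/2401 reaches it, so n = 4.

4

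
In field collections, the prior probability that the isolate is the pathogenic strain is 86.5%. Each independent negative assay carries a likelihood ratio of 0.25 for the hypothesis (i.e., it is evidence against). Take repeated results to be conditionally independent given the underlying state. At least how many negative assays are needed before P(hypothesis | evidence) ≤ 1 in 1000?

7

Prior odds: 0.865 ÷ 0.135 = 173/27.
Likelihood ratio per negative assay = 0.25.
Target posterior odds = 0.001/0.999 = 1/999.
Need (173/27) × 0.25ⁿ ≤ 1/999, i.e. 0.25ⁿ ≤ 1/6401.
0.25⁶ = 1/4096 is still above 1/6401 but 0.25⁷ = 1/16384 is at or below it, so n = 7.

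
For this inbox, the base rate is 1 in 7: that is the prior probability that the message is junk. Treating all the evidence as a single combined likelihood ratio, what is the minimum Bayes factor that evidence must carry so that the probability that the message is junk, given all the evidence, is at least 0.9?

Prior odds = (1/7)/(6/7) = 1/6.
Target odds = 0.9/0.1 = 9.
Required Bayes factor = 9 ÷ (1/6) = 54.

54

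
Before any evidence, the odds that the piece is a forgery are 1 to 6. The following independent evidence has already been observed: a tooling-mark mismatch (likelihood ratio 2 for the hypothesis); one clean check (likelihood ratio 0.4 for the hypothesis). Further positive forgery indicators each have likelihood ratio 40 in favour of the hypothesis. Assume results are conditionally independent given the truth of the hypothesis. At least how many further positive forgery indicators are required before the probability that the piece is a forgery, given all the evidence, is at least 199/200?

Prior odds = 1/6.
Combined Bayes factor of the evidence already in hand = 2 × 0.4 = 0.8.
Odds after that evidence = (1/6) × 0.8 = 2/15.
Target odds = 0.995/0.005 = 199.
Need 40ⁿ ≥ 199 ÷ (2/15) = 1492.5.
40¹ = 40 falls short of 1492.5 but 40² = 1600 reaches it, so n = 2.

2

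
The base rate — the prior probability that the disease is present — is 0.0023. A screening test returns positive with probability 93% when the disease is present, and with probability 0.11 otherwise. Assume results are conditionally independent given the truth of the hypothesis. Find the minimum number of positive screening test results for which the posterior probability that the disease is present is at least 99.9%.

Prior odds = 0.0023/0.9977 = 23/9977.
Likelihood ratio of a positive result = 0.93/0.11 = 93/11.
Target posterior odds = 0.999/0.001 = 999.
Require (93/11)ⁿ ≥ 999 ÷ (23/9977) = 9967023/23.
(93/11)⁶ ≈365209 falls short of 9967023/23 but (93/11)⁷ ≈3.08768e+06 reaches it, so n = 7.

7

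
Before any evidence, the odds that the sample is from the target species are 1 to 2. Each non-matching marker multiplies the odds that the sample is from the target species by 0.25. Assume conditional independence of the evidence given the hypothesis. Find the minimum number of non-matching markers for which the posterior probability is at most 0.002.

4

Prior odds = 0.5.
Likelihood ratio per non-matching marker = 0.25.
Target odds: 0.002 ÷ 0.998 = 1/499.
Require 0.25ⁿ ≤ 1/499 ÷ 0.5 = 2/499.
0.25³ = 0.015625 is still above 2/499 but 0.25⁴ = 0.00390625 is at or below it, so n = 4.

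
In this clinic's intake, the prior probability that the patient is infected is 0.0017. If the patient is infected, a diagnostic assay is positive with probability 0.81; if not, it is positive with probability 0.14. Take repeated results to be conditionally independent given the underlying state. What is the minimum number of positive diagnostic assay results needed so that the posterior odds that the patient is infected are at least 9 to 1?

5

Prior odds: 0.0017 ÷ 0.9983 = 17/9983.
Likelihood ratio of a positive = 0.81/0.14 = 81/14.
Target odds = 9.
Require (81/14)ⁿ ≥ 9 ÷ (17/9983) = 89847/17.
(81/14)⁴ = 43046721/38416 falls short of 89847/17 but (81/14)⁵ ≈6483.13 reaches it, so n = 5.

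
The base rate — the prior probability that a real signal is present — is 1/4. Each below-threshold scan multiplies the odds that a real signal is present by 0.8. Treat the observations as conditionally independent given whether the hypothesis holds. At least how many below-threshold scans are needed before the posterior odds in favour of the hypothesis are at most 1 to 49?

Prior odds = 0.25/0.75 = 1/3.
Likelihood ratio per below-threshold scan = 0.8.
Target odds = 1/49.
Require 0.8ⁿ ≤ 1/49 ÷ (1/3) = 3/49.
0.8¹² = 16777216/244140625 is still above 3/49 but 0.8¹³ ≈0.0549756 is at or below it, so n = 13.

13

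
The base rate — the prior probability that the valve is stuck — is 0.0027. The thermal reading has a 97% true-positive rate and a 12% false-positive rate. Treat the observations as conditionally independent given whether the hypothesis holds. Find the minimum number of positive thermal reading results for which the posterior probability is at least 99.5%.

Prior odds = 0.0027/0.9973 = 27/9973.
Likelihood ratio of a positive result = 0.97/0.12 = 97/12.
Target posterior odds = 0.995/0.005 = 199.
Require (97/12)ⁿ ≥ 199 ÷ (27/9973) = 1984627/27.
(97/12)⁵ ≈34510.6 falls short of 1984627/27 but (97/12)⁶ ≈278961 reaches it, so n = 6.

6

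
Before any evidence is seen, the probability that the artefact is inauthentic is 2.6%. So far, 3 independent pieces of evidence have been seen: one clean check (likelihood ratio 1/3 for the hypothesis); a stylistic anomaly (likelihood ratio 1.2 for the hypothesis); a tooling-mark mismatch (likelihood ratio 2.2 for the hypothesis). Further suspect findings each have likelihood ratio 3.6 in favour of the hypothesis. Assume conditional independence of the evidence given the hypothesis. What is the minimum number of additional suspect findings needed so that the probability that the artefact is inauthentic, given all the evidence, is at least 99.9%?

9

Prior odds = 0.026/0.974 = 13/487.
Combined Bayes factor of the evidence already in hand = (1/3) × 1.2 × 2.2 = 0.88.
Odds after that evidence = (13/487) × 0.88 = 286/12175.
Target odds = 0.999/0.001 = 999.
Need 3.6ⁿ ≥ 999 ÷ (286/12175) = 12162825/286.
3.6⁸ ≈28211.1 falls short of 12162825/286 but 3.6⁹ ≈101560 reaches it, so n = 9.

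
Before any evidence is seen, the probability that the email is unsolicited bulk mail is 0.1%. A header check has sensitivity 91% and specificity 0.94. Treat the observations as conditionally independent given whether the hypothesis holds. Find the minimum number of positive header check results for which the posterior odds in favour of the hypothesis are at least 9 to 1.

Prior odds = 0.001/0.999 = 1/999.
False-positive rate = 1 − 0.94 = 0.06; likelihood ratio of a positive = 0.91/0.06 = 91/6.
Target odds = 9.
Require (91/6)ⁿ ≥ 9 ÷ (1/999) = 8991.
(91/6)³ = 753571/216 falls short of 8991 but (91/6)⁴ = 68574961/1296 reaches it, so n = 4.

4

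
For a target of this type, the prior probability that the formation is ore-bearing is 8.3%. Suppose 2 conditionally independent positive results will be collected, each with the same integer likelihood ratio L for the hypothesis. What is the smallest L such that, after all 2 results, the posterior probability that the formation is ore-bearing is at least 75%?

Prior odds = 0.083/0.917 = 83/917.
Target odds = 0.75/0.25 = 3.
Need L² ≥ 3 ÷ (83/917) = 2751/83.
5² = 25 < 2751/83 ≤ 36 = 6², so L = 6.

6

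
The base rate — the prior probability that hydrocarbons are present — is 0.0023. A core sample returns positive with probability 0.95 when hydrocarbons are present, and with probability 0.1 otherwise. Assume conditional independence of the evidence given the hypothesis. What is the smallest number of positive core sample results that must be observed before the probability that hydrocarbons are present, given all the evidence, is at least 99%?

Prior odds = 0.0023/0.9977 = 23/9977.
Likelihood ratio of a positive result = 0.95/0.1 = 9.5.
Target odds: 0.99 ÷ 0.01 = 99.
Need (23/9977) × 9.5ⁿ ≥ 99, i.e. 9.5ⁿ ≥ 987723/23.
9.5⁴ = 8145.0625 falls short of 987723/23 but 9.5⁵ = 77378.09375 reaches it, so n = 5.

5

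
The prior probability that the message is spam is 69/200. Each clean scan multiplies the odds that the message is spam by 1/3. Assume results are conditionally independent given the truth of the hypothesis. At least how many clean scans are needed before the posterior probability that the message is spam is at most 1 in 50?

Prior odds: 0.345 ÷ 0.655 = 69/131.
Likelihood ratio per clean scan = 1/3.
Target odds: 0.02 ÷ 0.98 = 1/49.
Need (69/131) × (1/3)ⁿ ≤ 1/49, i.e. (1/3)ⁿ ≤ 131/3381.
(1/3)² = 1/9 is still above 131/3381 but (1/3)³ = 1/27 is at or below it, so n = 3.

3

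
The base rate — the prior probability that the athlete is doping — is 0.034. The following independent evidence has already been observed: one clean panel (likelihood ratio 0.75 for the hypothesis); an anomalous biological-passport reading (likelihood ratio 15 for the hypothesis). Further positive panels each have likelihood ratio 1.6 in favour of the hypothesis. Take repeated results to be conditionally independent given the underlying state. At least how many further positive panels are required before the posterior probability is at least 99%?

12

Prior odds = 0.034/0.966 = 17/483.
Combined Bayes factor of the evidence already in hand = 0.75 × 15 = 11.25.
Odds after that evidence = (17/483) × 11.25 = 255/644.
Target odds = 0.99/0.01 = 99.
Need 1.6ⁿ ≥ 99 ÷ (255/644) = 21252/85.
1.6¹¹ ≈175.922 falls short of 21252/85 but 1.6¹² ≈281.475 reaches it, so n = 12.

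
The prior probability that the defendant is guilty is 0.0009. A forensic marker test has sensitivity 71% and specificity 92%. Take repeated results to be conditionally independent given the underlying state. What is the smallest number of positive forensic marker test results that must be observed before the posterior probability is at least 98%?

Prior odds: 0.0009 ÷ 0.9991 = 9/9991.
False-positive rate = 1 − 0.92 = 0.08; likelihood ratio of a positive = 0.71/0.08 = 8.875.
Target odds: 0.98 ÷ 0.02 = 49.
Require 8.875ⁿ ≥ 49 ÷ (9/9991) = 489559/9.
8.875⁴ = 25411681/4096 falls short of 489559/9 but 8.875⁵ ≈55060.7 reaches it, so n = 5.

5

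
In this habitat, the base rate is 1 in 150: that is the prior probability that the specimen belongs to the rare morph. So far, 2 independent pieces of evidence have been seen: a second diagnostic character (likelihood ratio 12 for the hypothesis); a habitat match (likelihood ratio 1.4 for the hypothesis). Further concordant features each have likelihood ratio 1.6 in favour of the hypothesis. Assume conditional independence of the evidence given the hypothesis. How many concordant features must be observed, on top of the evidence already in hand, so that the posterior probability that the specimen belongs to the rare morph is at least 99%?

Prior odds = (1/150)/(149/150) = 1/149.
Combined Bayes factor of the evidence already in hand = 12 × 1.4 = 16.8.
Odds after that evidence = (1/149) × 16.8 = 84/745.
Target odds = 0.99/0.01 = 99.
Need 1.6ⁿ ≥ 99 ÷ (84/745) = 24585/28.
1.6¹⁴ ≈720.576 falls short of 24585/28 but 1.6¹⁵ ≈1152.92 reaches it, so n = 15.

15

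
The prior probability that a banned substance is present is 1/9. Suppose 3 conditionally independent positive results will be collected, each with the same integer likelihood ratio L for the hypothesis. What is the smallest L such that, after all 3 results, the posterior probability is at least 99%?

10

Prior odds = (1/9)/(8/9) = 0.125.
Target odds = 0.99/0.01 = 99.
Need L³ ≥ 99 ÷ 0.125 = 792.
9³ = 729 < 792 ≤ 1000 = 10³, so L = 10.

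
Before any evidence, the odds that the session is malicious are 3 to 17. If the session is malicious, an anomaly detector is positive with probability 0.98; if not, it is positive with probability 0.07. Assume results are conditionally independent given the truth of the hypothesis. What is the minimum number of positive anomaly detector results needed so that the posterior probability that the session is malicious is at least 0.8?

2

Prior odds = 3/17.
Likelihood ratio of a positive = 0.98/0.07 = 14.
Target odds: 0.8 ÷ 0.2 = 4.
Need (3/17) × 14ⁿ ≥ 4, i.e. 14ⁿ ≥ 68/3.
14¹ = 14 falls short of 68/3 but 14² = 196 reaches it, so n = 2.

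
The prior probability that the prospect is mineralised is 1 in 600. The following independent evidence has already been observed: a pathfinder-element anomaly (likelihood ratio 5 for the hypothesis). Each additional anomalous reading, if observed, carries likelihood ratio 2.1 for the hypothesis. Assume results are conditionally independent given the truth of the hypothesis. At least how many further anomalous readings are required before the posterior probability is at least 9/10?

10

Prior odds = (1/600)/(599/600) = 1/599.
Bayes factor of the evidence already in hand = 5.
Odds after that evidence = (1/599) × 5 = 5/599.
Target odds = 0.9/0.1 = 9.
Need 2.1ⁿ ≥ 9 ÷ (5/599) = 1078.2.
2.1⁹ ≈794.28 falls short of 1078.2 but 2.1¹⁰ ≈1667.99 reaches it, so n = 10.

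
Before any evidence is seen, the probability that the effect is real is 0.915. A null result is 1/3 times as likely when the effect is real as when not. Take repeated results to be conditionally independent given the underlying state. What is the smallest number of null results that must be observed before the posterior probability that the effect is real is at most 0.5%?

7

Prior odds: 0.915 ÷ 0.085 = 183/17.
Likelihood ratio per null result = 1/3.
Target odds: 0.005 ÷ 0.995 = 1/199.
Require (1/3)ⁿ ≤ 1/199 ÷ (183/17) = 17/36417.
(1/3)⁶ = 1/729 is still above 17/36417 but (1/3)⁷ = 1/2187 is at or below it, so n = 7.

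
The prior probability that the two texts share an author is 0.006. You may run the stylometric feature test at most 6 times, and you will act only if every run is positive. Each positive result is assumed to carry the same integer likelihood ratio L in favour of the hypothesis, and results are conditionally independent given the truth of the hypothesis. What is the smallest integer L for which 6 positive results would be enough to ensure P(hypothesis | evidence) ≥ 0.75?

3

Prior odds = 0.006/0.994 = 3/497.
Target odds = 0.75/0.25 = 3.
Need L⁶ ≥ 3 ÷ (3/497) = 497.
2⁶ = 64 < 497 ≤ 729 = 3⁶, so L = 3.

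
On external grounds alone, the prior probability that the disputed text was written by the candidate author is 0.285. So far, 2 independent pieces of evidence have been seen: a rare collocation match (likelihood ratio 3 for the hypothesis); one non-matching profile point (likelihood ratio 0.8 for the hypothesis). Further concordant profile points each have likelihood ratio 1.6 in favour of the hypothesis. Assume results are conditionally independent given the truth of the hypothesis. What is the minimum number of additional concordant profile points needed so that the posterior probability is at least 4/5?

4

Prior odds = 0.285/0.715 = 57/143.
Combined Bayes factor of the evidence already in hand = 3 × 0.8 = 2.4.
Odds after that evidence = (57/143) × 2.4 = 684/715.
Target odds = 0.8/0.2 = 4.
Need 1.6ⁿ ≥ 4 ÷ (684/715) = 715/171.
1.6³ = 4.096 falls short of 715/171 but 1.6⁴ = 6.5536 reaches it, so n = 4.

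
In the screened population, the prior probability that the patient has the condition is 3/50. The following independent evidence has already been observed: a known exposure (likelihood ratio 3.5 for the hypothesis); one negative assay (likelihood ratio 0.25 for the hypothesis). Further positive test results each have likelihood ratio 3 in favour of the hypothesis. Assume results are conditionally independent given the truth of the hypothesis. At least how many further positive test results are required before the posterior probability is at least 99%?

Prior odds = 0.06/0.94 = 3/47.
Combined Bayes factor of the evidence already in hand = 3.5 × 0.25 = 0.875.
Odds after that evidence = (3/47) × 0.875 = 21/376.
Target odds = 0.99/0.01 = 99.
Need 3ⁿ ≥ 99 ÷ (21/376) = 12408/7.
3⁶ = 729 falls short of 12408/7 but 3⁷ = 2187 reaches it, so n = 7.

7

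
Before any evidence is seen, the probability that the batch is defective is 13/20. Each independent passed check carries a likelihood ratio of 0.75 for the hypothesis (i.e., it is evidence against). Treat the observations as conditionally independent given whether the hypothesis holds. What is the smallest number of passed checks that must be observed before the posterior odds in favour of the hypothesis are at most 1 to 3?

6

Prior odds: 0.65 ÷ 0.35 = 13/7.
Likelihood ratio per passed check = 0.75.
Target odds = 1/3.
Require 0.75ⁿ ≤ 1/3 ÷ (13/7) = 7/39.
0.75⁵ = 243/1024 is still above 7/39 but 0.75⁶ = 729/4096 is at or below it, so n = 6.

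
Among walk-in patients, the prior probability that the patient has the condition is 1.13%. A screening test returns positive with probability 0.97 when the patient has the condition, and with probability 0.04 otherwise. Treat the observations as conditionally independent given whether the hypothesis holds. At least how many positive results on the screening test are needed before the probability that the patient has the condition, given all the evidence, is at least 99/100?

Prior odds: 0.0113 ÷ 0.9887 = 113/9887.
Likelihood ratio of a positive result = 0.97/0.04 = 24.25.
Target posterior odds = 0.99/0.01 = 99.
Require 24.25ⁿ ≥ 99 ÷ (113/9887) = 978813/113.
24.25² = 588.0625 falls short of 978813/113 but 24.25³ = 912673/64 reaches it, so n = 3.

3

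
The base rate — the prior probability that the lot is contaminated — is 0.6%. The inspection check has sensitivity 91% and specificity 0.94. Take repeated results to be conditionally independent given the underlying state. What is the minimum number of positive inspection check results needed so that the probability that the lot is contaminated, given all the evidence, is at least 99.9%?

5

Prior odds = 0.006/0.994 = 3/497.
False-positive rate = 1 − 0.94 = 0.06; likelihood ratio of a positive = 0.91/0.06 = 91/6.
Target posterior odds = 0.999/0.001 = 999.
Need (3/497) × (91/6)ⁿ ≥ 999, i.e. (91/6)ⁿ ≥ 165501.
(91/6)⁴ = 68574961/1296 falls short of 165501 but (91/6)⁵ ≈802510 reaches it, so n = 5.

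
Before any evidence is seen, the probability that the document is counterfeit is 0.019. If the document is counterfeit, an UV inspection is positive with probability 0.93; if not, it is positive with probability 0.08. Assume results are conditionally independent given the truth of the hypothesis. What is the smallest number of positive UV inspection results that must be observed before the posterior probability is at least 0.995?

4

Prior odds = 0.019/0.981 = 19/981.
Likelihood ratio of a positive = 0.93/0.08 = 11.625.
Target posterior odds = 0.995/0.005 = 199.
Require 11.625ⁿ ≥ 199 ÷ (19/981) = 195219/19.
11.625³ = 804357/512 falls short of 195219/19 but 11.625⁴ = 74805201/4096 reaches it, so n = 4.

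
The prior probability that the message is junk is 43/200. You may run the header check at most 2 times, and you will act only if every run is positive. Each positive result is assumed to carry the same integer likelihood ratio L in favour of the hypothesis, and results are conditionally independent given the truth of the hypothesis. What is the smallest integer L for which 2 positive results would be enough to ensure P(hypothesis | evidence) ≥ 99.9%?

61

Prior odds = 0.215/0.785 = 43/157.
Target odds = 0.999/0.001 = 999.
Need L² ≥ 999 ÷ (43/157) = 156843/43.
60² = 3600 < 156843/43 ≤ 3721 = 61², so L = 61.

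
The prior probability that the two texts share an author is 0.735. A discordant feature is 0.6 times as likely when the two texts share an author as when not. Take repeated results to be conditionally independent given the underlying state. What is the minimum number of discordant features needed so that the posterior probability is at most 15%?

6

Prior odds = 0.735/0.265 = 147/53.
Likelihood ratio per discordant feature = 0.6.
Target posterior odds = 0.15/0.85 = 3/17.
Require 0.6ⁿ ≤ 3/17 ÷ (147/53) = 53/833.
0.6⁵ = 0.07776 is still above 53/833 but 0.6⁶ = 729/15625 is at or below it, so n = 6.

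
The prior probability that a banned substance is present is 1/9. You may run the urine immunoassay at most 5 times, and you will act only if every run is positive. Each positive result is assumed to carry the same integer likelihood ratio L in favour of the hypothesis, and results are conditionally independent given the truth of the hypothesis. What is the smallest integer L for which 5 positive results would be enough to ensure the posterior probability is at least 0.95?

Prior odds = (1/9)/(8/9) = 0.125.
Target odds = 0.95/0.05 = 19.
Need L⁵ ≥ 19 ÷ 0.125 = 152.
2⁵ = 32 < 152 ≤ 243 = 3⁵, so L = 3.

3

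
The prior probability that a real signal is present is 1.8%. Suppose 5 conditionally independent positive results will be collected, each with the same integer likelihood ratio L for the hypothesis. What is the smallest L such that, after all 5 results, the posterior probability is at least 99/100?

6

Prior odds = 0.018/0.982 = 9/491.
Target odds = 0.99/0.01 = 99.
Need L⁵ ≥ 99 ÷ (9/491) = 5401.
5⁵ = 3125 < 5401 ≤ 7776 = 6⁵, so L = 6.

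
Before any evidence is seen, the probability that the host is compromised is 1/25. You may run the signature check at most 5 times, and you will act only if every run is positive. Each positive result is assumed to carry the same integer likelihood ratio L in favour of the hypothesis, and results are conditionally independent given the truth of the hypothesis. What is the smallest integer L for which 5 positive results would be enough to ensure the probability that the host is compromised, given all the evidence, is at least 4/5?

Prior odds = 0.04/0.96 = 1/24.
Target odds = 0.8/0.2 = 4.
Need L⁵ ≥ 4 ÷ (1/24) = 96.
2⁵ = 32 < 96 ≤ 243 = 3⁵, so L = 3.

3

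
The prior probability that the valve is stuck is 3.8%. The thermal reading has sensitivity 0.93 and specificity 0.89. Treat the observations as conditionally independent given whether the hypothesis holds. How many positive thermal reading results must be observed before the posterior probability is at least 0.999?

Prior odds: 0.038 ÷ 0.962 = 19/481.
False-positive rate = 1 − 0.89 = 0.11; likelihood ratio of a positive = 0.93/0.11 = 93/11.
Target posterior odds = 0.999/0.001 = 999.
Require (93/11)ⁿ ≥ 999 ÷ (19/481) = 480519/19.
(93/11)⁴ = 74805201/14641 falls short of 480519/19 but (93/11)⁵ ≈43196.8 reaches it, so n = 5.

5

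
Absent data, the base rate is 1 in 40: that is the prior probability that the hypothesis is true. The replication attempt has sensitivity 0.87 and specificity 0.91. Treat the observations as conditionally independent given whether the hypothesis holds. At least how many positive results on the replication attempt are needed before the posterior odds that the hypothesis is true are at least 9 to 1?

Prior odds: 0.025 ÷ 0.975 = 1/39.
False-positive rate = 1 − 0.91 = 0.09; likelihood ratio of a positive = 0.87/0.09 = 29/3.
Target odds = 9.
Need (1/39) × (29/3)ⁿ ≥ 9, i.e. (29/3)ⁿ ≥ 351.
(29/3)² = 841/9 falls short of 351 but (29/3)³ = 24389/27 reaches it, so n = 3.

3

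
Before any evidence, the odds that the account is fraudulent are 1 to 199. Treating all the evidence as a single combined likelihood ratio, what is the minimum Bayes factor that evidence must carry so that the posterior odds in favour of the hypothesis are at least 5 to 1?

995

Prior odds = 1/199.
Target odds = 5.
Required Bayes factor = 5 ÷ (1/199) = 995.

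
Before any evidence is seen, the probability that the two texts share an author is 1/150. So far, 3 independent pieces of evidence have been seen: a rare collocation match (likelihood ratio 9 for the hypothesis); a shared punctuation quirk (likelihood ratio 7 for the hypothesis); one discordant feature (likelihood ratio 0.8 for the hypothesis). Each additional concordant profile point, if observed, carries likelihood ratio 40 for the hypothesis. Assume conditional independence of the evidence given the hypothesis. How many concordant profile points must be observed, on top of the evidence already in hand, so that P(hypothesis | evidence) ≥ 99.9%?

Prior odds = (1/150)/(149/150) = 1/149.
Combined Bayes factor of the evidence already in hand = 9 × 7 × 0.8 = 50.4.
Odds after that evidence = (1/149) × 50.4 = 252/745.
Target odds = 0.999/0.001 = 999.
Need 40ⁿ ≥ 999 ÷ (252/745) = 82695/28.
40² = 1600 falls short of 82695/28 but 40³ = 64000 reaches it, so n = 3.

3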